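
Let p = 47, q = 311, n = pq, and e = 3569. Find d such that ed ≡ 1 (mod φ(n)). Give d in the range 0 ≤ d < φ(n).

13369

φ(n) = (p−1)(q−1) = 46·310 = 14260.
Need d with 3569·d ≡ 1 (mod 14260). Apply the extended Euclidean algorithm:
14260 = 3*3569 + 3553
3569 = 1*3553 + 16
3553 = 222*16 + 1
16 = 16*1 + 0
Back-substitute:
1 = 3553 − 222·16
1 = −222·3569 + 223·3553
1 = 223·14260 − 891·3569
So 3569·(-891) ≡ 1 (mod 14260), hence d ≡ -891 ≡ 13369 (mod 14260).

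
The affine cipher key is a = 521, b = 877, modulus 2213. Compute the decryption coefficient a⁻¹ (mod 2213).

gcd(2213, 521) by repeated division:
2213 = 4×521 + 129
521 = 4×129 + 5
129 = 25×5 + 4
5 = 1×4 + 1
4 = 4×1 + 0
The gcd is 1. Working backward:
1 = 5 − 4
1 = −129 + 26·5
1 = 26·521 − 105·129
1 = −105·2213 + 446·521
So 521·446 ≡ 1 (mod 2213).

446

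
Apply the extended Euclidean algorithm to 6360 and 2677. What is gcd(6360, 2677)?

Repeated division:
6360 = 2×2677 + 1006
2677 = 2×1006 + 665
1006 = 1×665 + 341
665 = 1×341 + 324
341 = 1×324 + 17
324 = 19×17 + 1
17 = 17×1 + 0
gcd(6360, 2677) = 1.
Working backward:
1 = 324 − 19·17
1 = −19·341 + 20·324
1 = 20·665 − 39·341
1 = −39·1006 + 59·665
1 = 59·2677 − 157·1006
1 = −157·6360 + 373·2677
So 1 = (-157)·6360 + (373)·2677.

1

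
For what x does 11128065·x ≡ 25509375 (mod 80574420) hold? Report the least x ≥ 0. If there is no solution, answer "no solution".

4632331

First find gcd(11128065, 80574420):
80574420 = 7·11128065 + 2677965
11128065 = 4·2677965 + 416205
2677965 = 6·416205 + 180735
416205 = 2·180735 + 54735
180735 = 3·54735 + 16530
54735 = 3·16530 + 5145
16530 = 3·5145 + 1095
5145 = 4·1095 + 765
1095 = 1·765 + 330
765 = 2·330 + 105
330 = 3·105 + 15
105 = 7·15 + 0
gcd = 15 and 15 | 25509375, so solutions exist. Divide through by 15: 741871x ≡ 1700625 (mod 5371628).
Now find 741871⁻¹ mod 5371628:
5371628 = 7*741871 + 178531
741871 = 4*178531 + 27747
178531 = 6*27747 + 12049
27747 = 2*12049 + 3649
12049 = 3*3649 + 1102
3649 = 3*1102 + 343
1102 = 3*343 + 73
343 = 4*73 + 51
73 = 1*51 + 22
51 = 2*22 + 7
22 = 3*7 + 1
7 = 7*1 + 0
Back-substitute:
1 = 22 − 3·7
1 = −3·51 + 7·22
1 = 7·73 − 10·51
1 = −10·343 + 47·73
1 = 47·1102 − 151·343
1 = −151·3649 + 500·1102
1 = 500·12049 − 1651·3649
1 = −1651·27747 + 3802·12049
1 = 3802·178531 − 24463·27747
1 = −24463·741871 + 101654·178531
1 = 101654·5371628 − 736041·741871
So 741871·(-736041) ≡ 1 (mod 5371628), i.e. 741871⁻¹ ≡ 4635587.
Then x ≡ 4635587·1700625 ≡ 4632331 (mod 5371628); the smallest non-negative solution is x = 4632331.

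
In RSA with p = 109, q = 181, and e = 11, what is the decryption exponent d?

φ(n) = (p−1)(q−1) = 108·180 = 19440.
Need d with 11·d ≡ 1 (mod 19440). Apply the extended Euclidean algorithm:
19440 = 1767×11 + 3
11 = 3×3 + 2
3 = 1×2 + 1
2 = 2×1 + 0
Back-substitute:
1 = 3 − 2
1 = −11 + 4·3
1 = 4·19440 − 7069·11
So 11·(-7069) ≡ 1 (mod 19440), hence d ≡ -7069 ≡ 12371 (mod 19440).

12371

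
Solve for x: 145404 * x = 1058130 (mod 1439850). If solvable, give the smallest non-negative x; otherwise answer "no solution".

176795

First find gcd(145404, 1439850):
1439850 = 9×145404 + 131214
145404 = 1×131214 + 14190
131214 = 9×14190 + 3504
14190 = 4×3504 + 174
3504 = 20×174 + 24
174 = 7×24 + 6
24 = 4×6 + 0
gcd = 6 and 6 | 1058130, so solutions exist. Divide through by 6: 24234x ≡ 176355 (mod 239975).
Now find 24234⁻¹ mod 239975:
239975 = 9·24234 + 21869
24234 = 1·21869 + 2365
21869 = 9·2365 + 584
2365 = 4·584 + 29
584 = 20·29 + 4
29 = 7·4 + 1
4 = 4·1 + 0
Back-substitute:
1 = 29 − 7·4
1 = −7·584 + 141·29
1 = 141·2365 − 571·584
1 = −571·21869 + 5280·2365
1 = 5280·24234 − 5851·21869
1 = −5851·239975 + 57939·24234
So 24234⁻¹ ≡ 57939 (mod 239975).
Then x ≡ 57939·176355 ≡ 176795 (mod 239975); the smallest non-negative solution is x = 176795.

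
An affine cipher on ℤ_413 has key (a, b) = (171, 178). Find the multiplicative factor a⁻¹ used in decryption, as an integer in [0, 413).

285

Run Euclid on (413, 171):
413 = 2*171 + 71
171 = 2*71 + 29
71 = 2*29 + 13
29 = 2*13 + 3
13 = 4*3 + 1
3 = 3*1 + 0
The gcd is 1. Working backward:
1 = 13 − 4·3
1 = −4·29 + 9·13
1 = 9·71 − 22·29
1 = −22·171 + 53·71
1 = 53·413 − 128·171
Hence 171⁻¹ ≡ -128 ≡ 285 (mod 413).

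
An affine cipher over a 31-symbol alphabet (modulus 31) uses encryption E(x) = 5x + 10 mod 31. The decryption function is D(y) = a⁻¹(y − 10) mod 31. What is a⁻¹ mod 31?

25

Extended Euclidean algorithm:
31 = 6·5 + 1
5 = 5·1 + 0
Since gcd(5, 31) = 1, back-substitute to write 1 as a combination:
1 = 31 − 6·5
So 5·(-6) ≡ 1 (mod 31), and -6 ≡ 25 (mod 31).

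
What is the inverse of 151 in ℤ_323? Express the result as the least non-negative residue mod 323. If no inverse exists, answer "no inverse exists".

Run Euclid on (323, 151):
323 = 2*151 + 21
151 = 7*21 + 4
21 = 5*4 + 1
4 = 4*1 + 0
Since gcd(151, 323) = 1, back-substitute to write 1 as a combination:
1 = 21 − 5·4
1 = −5·151 + 36·21
1 = 36·323 − 77·151
Hence 151⁻¹ ≡ -77 ≡ 246 (mod 323).

246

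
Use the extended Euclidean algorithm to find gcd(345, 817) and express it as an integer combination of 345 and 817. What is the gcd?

1

Euclidean algorithm:
817 = 2*345 + 127
345 = 2*127 + 91
127 = 1*91 + 36
91 = 2*36 + 19
36 = 1*19 + 17
19 = 1*17 + 2
17 = 8*2 + 1
2 = 2*1 + 0
gcd(345, 817) = 1.
Express as a combination:
1 = 17 − 8·2
1 = −8·19 + 9·17
1 = 9·36 − 17·19
1 = −17·91 + 43·36
1 = 43·127 − 60·91
1 = −60·345 + 163·127
1 = 163·817 − 386·345
So 1 = (163)·817 + (-386)·345.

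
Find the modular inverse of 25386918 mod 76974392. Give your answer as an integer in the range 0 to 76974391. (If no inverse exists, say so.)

Euclidean algorithm on 76974392, 25386918:
76974392 = 3*25386918 + 813638
25386918 = 31*813638 + 164140
813638 = 4*164140 + 157078
164140 = 1*157078 + 7062
157078 = 22*7062 + 1714
7062 = 4*1714 + 206
1714 = 8*206 + 66
206 = 3*66 + 8
66 = 8*8 + 2
8 = 4*2 + 0
gcd(25386918, 76974392) = 2 ≠ 1, so 25386918 has no multiplicative inverse modulo 76974392.

no inverse exists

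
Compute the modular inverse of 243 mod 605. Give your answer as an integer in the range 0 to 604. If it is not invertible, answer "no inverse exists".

122

Run Euclid on (605, 243):
605 = 2*243 + 119
243 = 2*119 + 5
119 = 23*5 + 4
5 = 1*4 + 1
4 = 4*1 + 0
The gcd is 1. Working backward:
1 = 5 − 4
1 = −119 + 24·5
1 = 24·243 − 49·119
1 = −49·605 + 122·243
So 243·122 ≡ 1 (mod 605).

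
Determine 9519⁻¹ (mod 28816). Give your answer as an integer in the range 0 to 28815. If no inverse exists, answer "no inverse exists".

Apply the Euclidean algorithm to 28816 and 9519:
28816 = 3×9519 + 259
9519 = 36×259 + 195
259 = 1×195 + 64
195 = 3×64 + 3
64 = 21×3 + 1
3 = 3×1 + 0
gcd = 1, so the inverse exists. Back-substitute:
1 = 64 − 21·3
1 = −21·195 + 64·64
1 = 64·259 − 85·195
1 = −85·9519 + 3124·259
1 = 3124·28816 − 9457·9519
So 9519·(-9457) ≡ 1 (mod 28816), and -9457 ≡ 19359 (mod 28816).

19359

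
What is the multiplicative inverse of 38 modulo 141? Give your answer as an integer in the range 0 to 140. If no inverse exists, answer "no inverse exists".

26

gcd(141, 38) by repeated division:
141 = 3·38 + 27
38 = 1·27 + 11
27 = 2·11 + 5
11 = 2·5 + 1
5 = 5·1 + 0
The gcd is 1. Working backward:
1 = 11 − 2·5
1 = −2·27 + 5·11
1 = 5·38 − 7·27
1 = −7·141 + 26·38
So 38·26 ≡ 1 (mod 141).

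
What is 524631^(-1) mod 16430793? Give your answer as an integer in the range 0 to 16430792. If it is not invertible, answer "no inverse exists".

Euclidean algorithm on 16430793, 524631:
16430793 = 31·524631 + 167232
524631 = 3·167232 + 22935
167232 = 7·22935 + 6687
22935 = 3·6687 + 2874
6687 = 2·2874 + 939
2874 = 3·939 + 57
939 = 16·57 + 27
57 = 2·27 + 3
27 = 9·3 + 0
Since gcd = 3 > 1, 524631 is not a unit mod 16430793.

no inverse exists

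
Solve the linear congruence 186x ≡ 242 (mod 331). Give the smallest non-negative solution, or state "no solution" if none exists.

254

First find gcd(186, 331):
331 = 1×186 + 145
186 = 1×145 + 41
145 = 3×41 + 22
41 = 1×22 + 19
22 = 1×19 + 3
19 = 6×3 + 1
3 = 3×1 + 0
gcd = 1, so a unique solution mod 331 exists.
Back-substitute for the Bézout coefficients:
1 = 19 − 6·3
1 = −6·22 + 7·19
1 = 7·41 − 13·22
1 = −13·145 + 46·41
1 = 46·186 − 59·145
1 = −59·331 + 105·186
So 186·(105) ≡ 1 (mod 331), giving 186⁻¹ ≡ 105.
x ≡ 186⁻¹·242 ≡ 105·242 ≡ 254 (mod 331).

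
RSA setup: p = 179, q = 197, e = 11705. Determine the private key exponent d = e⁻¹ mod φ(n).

φ(n) = (p−1)(q−1) = 178·196 = 34888.
Need d with 11705·d ≡ 1 (mod 34888). Apply the extended Euclidean algorithm:
34888 = 2·11705 + 11478
11705 = 1·11478 + 227
11478 = 50·227 + 128
227 = 1·128 + 99
128 = 1·99 + 29
99 = 3·29 + 12
29 = 2·12 + 5
12 = 2·5 + 2
5 = 2·2 + 1
2 = 2·1 + 0
Back-substitute:
1 = 5 − 2·2
1 = −2·12 + 5·5
1 = 5·29 − 12·12
1 = −12·99 + 41·29
1 = 41·128 − 53·99
1 = −53·227 + 94·128
1 = 94·11478 − 4753·227
1 = −4753·11705 + 4847·11478
1 = 4847·34888 − 14447·11705
So 11705·(-14447) ≡ 1 (mod 34888), hence d ≡ -14447 ≡ 20441 (mod 34888).

20441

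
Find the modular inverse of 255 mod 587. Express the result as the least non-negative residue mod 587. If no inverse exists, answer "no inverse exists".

gcd(587, 255) by repeated division:
587 = 2·255 + 77
255 = 3·77 + 24
77 = 3·24 + 5
24 = 4·5 + 4
5 = 1·4 + 1
4 = 4·1 + 0
gcd = 1, so the inverse exists. Back-substitute:
1 = 5 − 4
1 = −24 + 5·5
1 = 5·77 − 16·24
1 = −16·255 + 53·77
1 = 53·587 − 122·255
Hence 255⁻¹ ≡ -122 ≡ 465 (mod 587).

465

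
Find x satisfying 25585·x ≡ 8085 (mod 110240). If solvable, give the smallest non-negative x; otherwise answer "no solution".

First find gcd(25585, 110240):
110240 = 4*25585 + 7900
25585 = 3*7900 + 1885
7900 = 4*1885 + 360
1885 = 5*360 + 85
360 = 4*85 + 20
85 = 4*20 + 5
20 = 4*5 + 0
gcd = 5 and 5 | 8085, so solutions exist. Divide through by 5: 5117x ≡ 1617 (mod 22048).
Now find 5117⁻¹ mod 22048:
22048 = 4×5117 + 1580
5117 = 3×1580 + 377
1580 = 4×377 + 72
377 = 5×72 + 17
72 = 4×17 + 4
17 = 4×4 + 1
4 = 4×1 + 0
Back-substitute:
1 = 17 − 4·4
1 = −4·72 + 17·17
1 = 17·377 − 89·72
1 = −89·1580 + 373·377
1 = 373·5117 − 1208·1580
1 = −1208·22048 + 5205·5117
So 5117⁻¹ ≡ 5205 (mod 22048).
Then x ≡ 5205·1617 ≡ 16197 (mod 22048); the smallest non-negative solution is x = 16197.

16197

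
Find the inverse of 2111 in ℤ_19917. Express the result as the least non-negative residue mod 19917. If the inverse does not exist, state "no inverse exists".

4925

Extended Euclidean algorithm:
19917 = 9·2111 + 918
2111 = 2·918 + 275
918 = 3·275 + 93
275 = 2·93 + 89
93 = 1·89 + 4
89 = 22·4 + 1
4 = 4·1 + 0
gcd = 1, so the inverse exists. Back-substitute:
1 = 89 − 22·4
1 = −22·93 + 23·89
1 = 23·275 − 68·93
1 = −68·918 + 227·275
1 = 227·2111 − 522·918
1 = −522·19917 + 4925·2111
So 2111·4925 ≡ 1 (mod 19917).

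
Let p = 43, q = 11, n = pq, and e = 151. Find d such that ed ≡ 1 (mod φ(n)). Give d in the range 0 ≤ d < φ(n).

φ(n) = (p−1)(q−1) = 42·10 = 420.
Need d with 151·d ≡ 1 (mod 420). Apply the extended Euclidean algorithm:
420 = 2·151 + 118
151 = 1·118 + 33
118 = 3·33 + 19
33 = 1·19 + 14
19 = 1·14 + 5
14 = 2·5 + 4
5 = 1·4 + 1
4 = 4·1 + 0
Back-substitute:
1 = 5 − 4
1 = −14 + 3·5
1 = 3·19 − 4·14
1 = −4·33 + 7·19
1 = 7·118 − 25·33
1 = −25·151 + 32·118
1 = 32·420 − 89·151
So 151·(-89) ≡ 1 (mod 420), hence d ≡ -89 ≡ 331 (mod 420).

331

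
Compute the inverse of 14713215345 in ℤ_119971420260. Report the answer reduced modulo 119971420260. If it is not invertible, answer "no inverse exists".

no inverse exists

Compute gcd(14713215345, 119971420260):
119971420260 = 8×14713215345 + 2265697500
14713215345 = 6×2265697500 + 1119030345
2265697500 = 2×1119030345 + 27636810
1119030345 = 40×27636810 + 13557945
27636810 = 2×13557945 + 520920
13557945 = 26×520920 + 14025
520920 = 37×14025 + 1995
14025 = 7×1995 + 60
1995 = 33×60 + 15
60 = 4×15 + 0
gcd(14713215345, 119971420260) = 15 ≠ 1, so 14713215345 has no multiplicative inverse modulo 119971420260.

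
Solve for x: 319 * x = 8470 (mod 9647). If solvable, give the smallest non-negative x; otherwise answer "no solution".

First find gcd(319, 9647):
9647 = 30×319 + 77
319 = 4×77 + 11
77 = 7×11 + 0
gcd = 11 and 11 | 8470, so solutions exist. Divide through by 11: 29x ≡ 770 (mod 877).
Now find 29⁻¹ mod 877:
877 = 30×29 + 7
29 = 4×7 + 1
7 = 7×1 + 0
Back-substitute:
1 = 29 − 4·7
1 = −4·877 + 121·29
So 29⁻¹ ≡ 121 (mod 877).
Then x ≡ 121·770 ≡ 208 (mod 877); the smallest non-negative solution is x = 208.

208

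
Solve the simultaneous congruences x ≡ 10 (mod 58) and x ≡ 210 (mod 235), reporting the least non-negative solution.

Write x = 10 + 58·k. Then 58·k ≡ 210 − 10 ≡ 200 (mod 235).
Need 58⁻¹ mod 235. Extended Euclid on (235, 58):
235 = 4·58 + 3
58 = 19·3 + 1
3 = 3·1 + 0
Back-substitute:
1 = 58 − 19·3
1 = −19·235 + 77·58
58⁻¹ ≡ 77 (mod 235), so k ≡ 77·200 ≡ 125 (mod 235).
x = 10 + 58·125 = 7260.

7260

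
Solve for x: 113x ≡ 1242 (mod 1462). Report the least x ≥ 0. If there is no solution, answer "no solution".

218

First find gcd(113, 1462):
1462 = 12*113 + 106
113 = 1*106 + 7
106 = 15*7 + 1
7 = 7*1 + 0
gcd = 1, so a unique solution mod 1462 exists.
Back-substitute for the Bézout coefficients:
1 = 106 − 15·7
1 = −15·113 + 16·106
1 = 16·1462 − 207·113
So 113·(-207) ≡ 1 (mod 1462), giving 113⁻¹ ≡ 1255.
x ≡ 113⁻¹·1242 ≡ 1255·1242 ≡ 218 (mod 1462).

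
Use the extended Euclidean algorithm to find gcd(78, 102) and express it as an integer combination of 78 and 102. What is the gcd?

6

Euclidean algorithm:
102 = 1*78 + 24
78 = 3*24 + 6
24 = 4*6 + 0
gcd(78, 102) = 6.
Express as a combination:
6 = 78 − 3·24
6 = −3·102 + 4·78
So 6 = (-3)·102 + (4)·78.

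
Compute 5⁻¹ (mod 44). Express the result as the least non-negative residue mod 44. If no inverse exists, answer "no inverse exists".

Apply the Euclidean algorithm to 44 and 5:
44 = 8·5 + 4
5 = 1·4 + 1
4 = 4·1 + 0
gcd = 1, so the inverse exists. Back-substitute:
1 = 5 − 4
1 = −44 + 9·5
So 5·9 ≡ 1 (mod 44).

9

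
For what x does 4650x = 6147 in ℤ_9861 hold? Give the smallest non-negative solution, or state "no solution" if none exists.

First find gcd(4650, 9861):
9861 = 2×4650 + 561
4650 = 8×561 + 162
561 = 3×162 + 75
162 = 2×75 + 12
75 = 6×12 + 3
12 = 4×3 + 0
gcd = 3 and 3 | 6147, so solutions exist. Divide through by 3: 1550x ≡ 2049 (mod 3287).
Now find 1550⁻¹ mod 3287:
3287 = 2·1550 + 187
1550 = 8·187 + 54
187 = 3·54 + 25
54 = 2·25 + 4
25 = 6·4 + 1
4 = 4·1 + 0
Back-substitute:
1 = 25 − 6·4
1 = −6·54 + 13·25
1 = 13·187 − 45·54
1 = −45·1550 + 373·187
1 = 373·3287 − 791·1550
So 1550·(-791) ≡ 1 (mod 3287), i.e. 1550⁻¹ ≡ 2496.
Then x ≡ 2496·2049 ≡ 3019 (mod 3287); the smallest non-negative solution is x = 3019.

3019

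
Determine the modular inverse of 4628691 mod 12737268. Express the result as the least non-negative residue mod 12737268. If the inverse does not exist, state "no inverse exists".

no inverse exists

Compute gcd(4628691, 12737268):
12737268 = 2×4628691 + 3479886
4628691 = 1×3479886 + 1148805
3479886 = 3×1148805 + 33471
1148805 = 34×33471 + 10791
33471 = 3×10791 + 1098
10791 = 9×1098 + 909
1098 = 1×909 + 189
909 = 4×189 + 153
189 = 1×153 + 36
153 = 4×36 + 9
36 = 4×9 + 0
gcd(4628691, 12737268) = 9 ≠ 1, so 4628691 has no multiplicative inverse modulo 12737268.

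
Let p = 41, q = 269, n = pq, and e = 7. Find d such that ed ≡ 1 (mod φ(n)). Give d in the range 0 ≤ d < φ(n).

φ(n) = (p−1)(q−1) = 40·268 = 10720.
Need d with 7·d ≡ 1 (mod 10720). Apply the extended Euclidean algorithm:
10720 = 1531·7 + 3
7 = 2·3 + 1
3 = 3·1 + 0
Back-substitute:
1 = 7 − 2·3
1 = −2·10720 + 3063·7
So 7·3063 ≡ 1 (mod 10720), hence d = 3063.

3063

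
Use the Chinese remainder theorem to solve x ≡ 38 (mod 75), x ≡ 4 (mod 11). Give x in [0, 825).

Write x = 38 + 75·k. Then 75·k ≡ 4 − 38 ≡ 10 (mod 11).
Need 75⁻¹ mod 11. Extended Euclid on (11, 9):
11 = 1×9 + 2
9 = 4×2 + 1
2 = 2×1 + 0
Back-substitute:
1 = 9 − 4·2
1 = −4·11 + 5·9
75⁻¹ ≡ 5 (mod 11), so k ≡ 5·10 ≡ 6 (mod 11).
x = 38 + 75·6 = 488.

488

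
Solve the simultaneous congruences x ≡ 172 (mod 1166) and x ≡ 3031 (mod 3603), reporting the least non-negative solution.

2665648

Write x = 172 + 1166·k. Then 1166·k ≡ 3031 − 172 ≡ 2859 (mod 3603).
Need 1166⁻¹ mod 3603. Extended Euclid on (3603, 1166):
3603 = 3×1166 + 105
1166 = 11×105 + 11
105 = 9×11 + 6
11 = 1×6 + 5
6 = 1×5 + 1
5 = 5×1 + 0
Back-substitute:
1 = 6 − 5
1 = −11 + 2·6
1 = 2·105 − 19·11
1 = −19·1166 + 211·105
1 = 211·3603 − 652·1166
1166⁻¹ ≡ 2951 (mod 3603), so k ≡ 2951·2859 ≡ 2286 (mod 3603).
x = 172 + 1166·2286 = 2665648.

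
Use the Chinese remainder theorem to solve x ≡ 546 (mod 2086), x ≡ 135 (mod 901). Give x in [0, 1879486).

Write x = 546 + 2086·k. Then 2086·k ≡ 135 − 546 ≡ 490 (mod 901).
Need 2086⁻¹ mod 901. Extended Euclid on (901, 284):
901 = 3×284 + 49
284 = 5×49 + 39
49 = 1×39 + 10
39 = 3×10 + 9
10 = 1×9 + 1
9 = 9×1 + 0
Back-substitute:
1 = 10 − 9
1 = −39 + 4·10
1 = 4·49 − 5·39
1 = −5·284 + 29·49
1 = 29·901 − 92·284
2086⁻¹ ≡ 809 (mod 901), so k ≡ 809·490 ≡ 871 (mod 901).
x = 546 + 2086·871 = 1817452.

1817452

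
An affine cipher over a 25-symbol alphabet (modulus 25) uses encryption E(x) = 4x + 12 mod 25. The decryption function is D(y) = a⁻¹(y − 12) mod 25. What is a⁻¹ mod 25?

Apply the Euclidean algorithm to 25 and 4:
25 = 6×4 + 1
4 = 4×1 + 0
The gcd is 1. Working backward:
1 = 25 − 6·4
Hence 4⁻¹ ≡ -6 ≡ 19 (mod 25).

19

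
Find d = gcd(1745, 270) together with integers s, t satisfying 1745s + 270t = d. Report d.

Euclidean algorithm:
1745 = 6·270 + 125
270 = 2·125 + 20
125 = 6·20 + 5
20 = 4·5 + 0
gcd(1745, 270) = 5.
Working backward:
5 = 125 − 6·20
5 = −6·270 + 13·125
5 = 13·1745 − 84·270
So 5 = (13)·1745 + (-84)·270.

5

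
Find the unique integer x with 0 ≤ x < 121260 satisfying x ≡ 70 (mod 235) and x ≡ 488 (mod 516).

22160

Write x = 70 + 235·k. Then 235·k ≡ 488 − 70 ≡ 418 (mod 516).
Need 235⁻¹ mod 516. Extended Euclid on (516, 235):
516 = 2×235 + 46
235 = 5×46 + 5
46 = 9×5 + 1
5 = 5×1 + 0
Back-substitute:
1 = 46 − 9·5
1 = −9·235 + 46·46
1 = 46·516 − 101·235
235⁻¹ ≡ 415 (mod 516), so k ≡ 415·418 ≡ 94 (mod 516).
x = 70 + 235·94 = 22160.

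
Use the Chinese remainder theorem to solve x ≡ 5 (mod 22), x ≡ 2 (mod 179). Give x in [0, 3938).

181

Write x = 5 + 22·k. Then 22·k ≡ 2 − 5 ≡ 176 (mod 179).
Need 22⁻¹ mod 179. Extended Euclid on (179, 22):
179 = 8*22 + 3
22 = 7*3 + 1
3 = 3*1 + 0
Back-substitute:
1 = 22 − 7·3
1 = −7·179 + 57·22
22⁻¹ ≡ 57 (mod 179), so k ≡ 57·176 ≡ 8 (mod 179).
x = 5 + 22·8 = 181.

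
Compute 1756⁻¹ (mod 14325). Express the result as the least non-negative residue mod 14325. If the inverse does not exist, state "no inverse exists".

2896

Apply the Euclidean algorithm to 14325 and 1756:
14325 = 8·1756 + 277
1756 = 6·277 + 94
277 = 2·94 + 89
94 = 1·89 + 5
89 = 17·5 + 4
5 = 1·4 + 1
4 = 4·1 + 0
Since gcd(1756, 14325) = 1, back-substitute to write 1 as a combination:
1 = 5 − 4
1 = −89 + 18·5
1 = 18·94 − 19·89
1 = −19·277 + 56·94
1 = 56·1756 − 355·277
1 = −355·14325 + 2896·1756
So 1756·2896 ≡ 1 (mod 14325).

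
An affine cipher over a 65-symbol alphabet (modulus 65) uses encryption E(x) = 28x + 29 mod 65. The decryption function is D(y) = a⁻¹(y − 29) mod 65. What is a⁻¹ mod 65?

Run Euclid on (65, 28):
65 = 2·28 + 9
28 = 3·9 + 1
9 = 9·1 + 0
The gcd is 1. Working backward:
1 = 28 − 3·9
1 = −3·65 + 7·28
So 28·7 ≡ 1 (mod 65).

7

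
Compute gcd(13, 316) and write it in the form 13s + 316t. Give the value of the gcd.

1

Repeated division:
316 = 24×13 + 4
13 = 3×4 + 1
4 = 4×1 + 0
gcd(13, 316) = 1.
Back-substituting:
1 = 13 − 3·4
1 = −3·316 + 73·13
So 1 = (-3)·316 + (73)·13.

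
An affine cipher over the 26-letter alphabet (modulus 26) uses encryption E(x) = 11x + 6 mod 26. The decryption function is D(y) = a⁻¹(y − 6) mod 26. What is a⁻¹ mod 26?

Extended Euclidean algorithm:
26 = 2·11 + 4
11 = 2·4 + 3
4 = 1·3 + 1
3 = 3·1 + 0
gcd = 1, so the inverse exists. Back-substitute:
1 = 4 − 3
1 = −11 + 3·4
1 = 3·26 − 7·11
Hence 11⁻¹ ≡ -7 ≡ 19 (mod 26).

19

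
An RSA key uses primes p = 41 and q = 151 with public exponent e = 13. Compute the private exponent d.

5077

φ(n) = (p−1)(q−1) = 40·150 = 6000.
Need d with 13·d ≡ 1 (mod 6000). Apply the extended Euclidean algorithm:
6000 = 461*13 + 7
13 = 1*7 + 6
7 = 1*6 + 1
6 = 6*1 + 0
Back-substitute:
1 = 7 − 6
1 = −13 + 2·7
1 = 2·6000 − 923·13
So 13·(-923) ≡ 1 (mod 6000), hence d ≡ -923 ≡ 5077 (mod 6000).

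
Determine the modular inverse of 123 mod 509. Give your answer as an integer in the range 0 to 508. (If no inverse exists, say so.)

389

Extended Euclidean algorithm:
509 = 4*123 + 17
123 = 7*17 + 4
17 = 4*4 + 1
4 = 4*1 + 0
Since gcd(123, 509) = 1, back-substitute to write 1 as a combination:
1 = 17 − 4·4
1 = −4·123 + 29·17
1 = 29·509 − 120·123
Thus 123·(-120) ≡ 1 (mod 509); reducing, -120 mod 509 = 389.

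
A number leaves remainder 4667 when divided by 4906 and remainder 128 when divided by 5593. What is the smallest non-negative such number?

11180535

Write x = 4667 + 4906·k. Then 4906·k ≡ 128 − 4667 ≡ 1054 (mod 5593).
Need 4906⁻¹ mod 5593. Extended Euclid on (5593, 4906):
5593 = 1×4906 + 687
4906 = 7×687 + 97
687 = 7×97 + 8
97 = 12×8 + 1
8 = 8×1 + 0
Back-substitute:
1 = 97 − 12·8
1 = −12·687 + 85·97
1 = 85·4906 − 607·687
1 = −607·5593 + 692·4906
4906⁻¹ ≡ 692 (mod 5593), so k ≡ 692·1054 ≡ 2278 (mod 5593).
x = 4667 + 4906·2278 = 11180535.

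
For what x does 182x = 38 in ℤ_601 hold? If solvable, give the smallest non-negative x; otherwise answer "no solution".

First find gcd(182, 601):
601 = 3·182 + 55
182 = 3·55 + 17
55 = 3·17 + 4
17 = 4·4 + 1
4 = 4·1 + 0
gcd = 1, so a unique solution mod 601 exists.
Back-substitute for the Bézout coefficients:
1 = 17 − 4·4
1 = −4·55 + 13·17
1 = 13·182 − 43·55
1 = −43·601 + 142·182
So 182·(142) ≡ 1 (mod 601), giving 182⁻¹ ≡ 142.
x ≡ 182⁻¹·38 ≡ 142·38 ≡ 588 (mod 601).

588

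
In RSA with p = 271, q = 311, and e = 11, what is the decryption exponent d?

76091

φ(n) = (p−1)(q−1) = 270·310 = 83700.
Need d with 11·d ≡ 1 (mod 83700). Apply the extended Euclidean algorithm:
83700 = 7609·11 + 1
11 = 11·1 + 0
Back-substitute:
1 = 83700 − 7609·11
So 11·(-7609) ≡ 1 (mod 83700), hence d ≡ -7609 ≡ 76091 (mod 83700).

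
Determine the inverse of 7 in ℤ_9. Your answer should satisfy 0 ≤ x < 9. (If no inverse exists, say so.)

4

Apply the Euclidean algorithm to 9 and 7:
9 = 1*7 + 2
7 = 3*2 + 1
2 = 2*1 + 0
gcd = 1, so the inverse exists. Back-substitute:
1 = 7 − 3·2
1 = −3·9 + 4·7
So 7·4 ≡ 1 (mod 9).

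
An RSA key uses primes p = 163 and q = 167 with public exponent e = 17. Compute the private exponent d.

φ(n) = (p−1)(q−1) = 162·166 = 26892.
Need d with 17·d ≡ 1 (mod 26892). Apply the extended Euclidean algorithm:
26892 = 1581×17 + 15
17 = 1×15 + 2
15 = 7×2 + 1
2 = 2×1 + 0
Back-substitute:
1 = 15 − 7·2
1 = −7·17 + 8·15
1 = 8·26892 − 12655·17
So 17·(-12655) ≡ 1 (mod 26892), hence d ≡ -12655 ≡ 14237 (mod 26892).

14237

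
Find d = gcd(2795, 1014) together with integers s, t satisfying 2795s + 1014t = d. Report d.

Euclidean algorithm:
2795 = 2×1014 + 767
1014 = 1×767 + 247
767 = 3×247 + 26
247 = 9×26 + 13
26 = 2×13 + 0
gcd(2795, 1014) = 13.
Back-substituting:
13 = 247 − 9·26
13 = −9·767 + 28·247
13 = 28·1014 − 37·767
13 = −37·2795 + 102·1014
So 13 = (-37)·2795 + (102)·1014.

13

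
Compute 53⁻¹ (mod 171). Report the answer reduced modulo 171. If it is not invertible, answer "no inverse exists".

Apply the Euclidean algorithm to 171 and 53:
171 = 3*53 + 12
53 = 4*12 + 5
12 = 2*5 + 2
5 = 2*2 + 1
2 = 2*1 + 0
gcd = 1, so the inverse exists. Back-substitute:
1 = 5 − 2·2
1 = −2·12 + 5·5
1 = 5·53 − 22·12
1 = −22·171 + 71·53
So 53·71 ≡ 1 (mod 171).

71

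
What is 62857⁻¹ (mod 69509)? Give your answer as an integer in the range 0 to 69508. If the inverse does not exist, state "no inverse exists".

67137

Apply the Euclidean algorithm to 69509 and 62857:
69509 = 1×62857 + 6652
62857 = 9×6652 + 2989
6652 = 2×2989 + 674
2989 = 4×674 + 293
674 = 2×293 + 88
293 = 3×88 + 29
88 = 3×29 + 1
29 = 29×1 + 0
Since gcd(62857, 69509) = 1, back-substitute to write 1 as a combination:
1 = 88 − 3·29
1 = −3·293 + 10·88
1 = 10·674 − 23·293
1 = −23·2989 + 102·674
1 = 102·6652 − 227·2989
1 = −227·62857 + 2145·6652
1 = 2145·69509 − 2372·62857
Hence 62857⁻¹ ≡ -2372 ≡ 67137 (mod 69509).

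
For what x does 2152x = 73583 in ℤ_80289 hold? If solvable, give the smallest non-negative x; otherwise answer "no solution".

First find gcd(2152, 80289):
80289 = 37·2152 + 665
2152 = 3·665 + 157
665 = 4·157 + 37
157 = 4·37 + 9
37 = 4·9 + 1
9 = 9·1 + 0
gcd = 1, so a unique solution mod 80289 exists.
Back-substitute for the Bézout coefficients:
1 = 37 − 4·9
1 = −4·157 + 17·37
1 = 17·665 − 72·157
1 = −72·2152 + 233·665
1 = 233·80289 − 8693·2152
So 2152·(-8693) ≡ 1 (mod 80289), giving 2152⁻¹ ≡ 71596.
x ≡ 2152⁻¹·73583 ≡ 71596·73583 ≡ 5444 (mod 80289).

5444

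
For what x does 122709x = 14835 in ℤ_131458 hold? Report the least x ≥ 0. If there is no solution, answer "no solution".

First find gcd(122709, 131458):
131458 = 1·122709 + 8749
122709 = 14·8749 + 223
8749 = 39·223 + 52
223 = 4·52 + 15
52 = 3·15 + 7
15 = 2·7 + 1
7 = 7·1 + 0
gcd = 1, so a unique solution mod 131458 exists.
Back-substitute for the Bézout coefficients:
1 = 15 − 2·7
1 = −2·52 + 7·15
1 = 7·223 − 30·52
1 = −30·8749 + 1177·223
1 = 1177·122709 − 16508·8749
1 = −16508·131458 + 17685·122709
So 122709·(17685) ≡ 1 (mod 131458), giving 122709⁻¹ ≡ 17685.
x ≡ 122709⁻¹·14835 ≡ 17685·14835 ≡ 98265 (mod 131458).

98265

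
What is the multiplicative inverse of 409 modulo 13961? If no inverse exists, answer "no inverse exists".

gcd(13961, 409) by repeated division:
13961 = 34·409 + 55
409 = 7·55 + 24
55 = 2·24 + 7
24 = 3·7 + 3
7 = 2·3 + 1
3 = 3·1 + 0
Since gcd(409, 13961) = 1, back-substitute to write 1 as a combination:
1 = 7 − 2·3
1 = −2·24 + 7·7
1 = 7·55 − 16·24
1 = −16·409 + 119·55
1 = 119·13961 − 4062·409
Hence 409⁻¹ ≡ -4062 ≡ 9899 (mod 13961).

9899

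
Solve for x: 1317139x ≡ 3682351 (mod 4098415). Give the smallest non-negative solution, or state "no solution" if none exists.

3619934

First find gcd(1317139, 4098415):
4098415 = 3×1317139 + 146998
1317139 = 8×146998 + 141155
146998 = 1×141155 + 5843
141155 = 24×5843 + 923
5843 = 6×923 + 305
923 = 3×305 + 8
305 = 38×8 + 1
8 = 8×1 + 0
gcd = 1, so a unique solution mod 4098415 exists.
Back-substitute for the Bézout coefficients:
1 = 305 − 38·8
1 = −38·923 + 115·305
1 = 115·5843 − 728·923
1 = −728·141155 + 17587·5843
1 = 17587·146998 − 18315·141155
1 = −18315·1317139 + 164107·146998
1 = 164107·4098415 − 510636·1317139
So 1317139·(-510636) ≡ 1 (mod 4098415), giving 1317139⁻¹ ≡ 3587779.
x ≡ 1317139⁻¹·3682351 ≡ 3587779·3682351 ≡ 3619934 (mod 4098415).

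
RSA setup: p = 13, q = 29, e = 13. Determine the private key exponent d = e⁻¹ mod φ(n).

φ(n) = (p−1)(q−1) = 12·28 = 336.
Need d with 13·d ≡ 1 (mod 336). Apply the extended Euclidean algorithm:
336 = 25·13 + 11
13 = 1·11 + 2
11 = 5·2 + 1
2 = 2·1 + 0
Back-substitute:
1 = 11 − 5·2
1 = −5·13 + 6·11
1 = 6·336 − 155·13
So 13·(-155) ≡ 1 (mod 336), hence d ≡ -155 ≡ 181 (mod 336).

181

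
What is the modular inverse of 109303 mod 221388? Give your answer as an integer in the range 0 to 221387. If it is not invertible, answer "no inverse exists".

Run Euclid on (221388, 109303):
221388 = 2·109303 + 2782
109303 = 39·2782 + 805
2782 = 3·805 + 367
805 = 2·367 + 71
367 = 5·71 + 12
71 = 5·12 + 11
12 = 1·11 + 1
11 = 11·1 + 0
The gcd is 1. Working backward:
1 = 12 − 11
1 = −71 + 6·12
1 = 6·367 − 31·71
1 = −31·805 + 68·367
1 = 68·2782 − 235·805
1 = −235·109303 + 9233·2782
1 = 9233·221388 − 18701·109303
So 109303·(-18701) ≡ 1 (mod 221388), and -18701 ≡ 202687 (mod 221388).

202687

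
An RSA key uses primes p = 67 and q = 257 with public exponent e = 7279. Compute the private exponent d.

12943

φ(n) = (p−1)(q−1) = 66·256 = 16896.
Need d with 7279·d ≡ 1 (mod 16896). Apply the extended Euclidean algorithm:
16896 = 2·7279 + 2338
7279 = 3·2338 + 265
2338 = 8·265 + 218
265 = 1·218 + 47
218 = 4·47 + 30
47 = 1·30 + 17
30 = 1·17 + 13
17 = 1·13 + 4
13 = 3·4 + 1
4 = 4·1 + 0
Back-substitute:
1 = 13 − 3·4
1 = −3·17 + 4·13
1 = 4·30 − 7·17
1 = −7·47 + 11·30
1 = 11·218 − 51·47
1 = −51·265 + 62·218
1 = 62·2338 − 547·265
1 = −547·7279 + 1703·2338
1 = 1703·16896 − 3953·7279
So 7279·(-3953) ≡ 1 (mod 16896), hence d ≡ -3953 ≡ 12943 (mod 16896).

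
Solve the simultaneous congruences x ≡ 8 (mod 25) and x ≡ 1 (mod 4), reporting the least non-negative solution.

Write x = 8 + 25·k. Then 25·k ≡ 1 − 8 ≡ 1 (mod 4).
Need 25⁻¹ mod 4. Extended Euclid on (4, 1):
4 = 4·1 + 0
25⁻¹ ≡ 1 (mod 4), so k ≡ 1·1 ≡ 1 (mod 4).
x = 8 + 25·1 = 33.

33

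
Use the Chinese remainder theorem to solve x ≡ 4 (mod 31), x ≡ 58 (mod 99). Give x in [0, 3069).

Write x = 4 + 31·k. Then 31·k ≡ 58 − 4 ≡ 54 (mod 99).
Need 31⁻¹ mod 99. Extended Euclid on (99, 31):
99 = 3*31 + 6
31 = 5*6 + 1
6 = 6*1 + 0
Back-substitute:
1 = 31 − 5·6
1 = −5·99 + 16·31
31⁻¹ ≡ 16 (mod 99), so k ≡ 16·54 ≡ 72 (mod 99).
x = 4 + 31·72 = 2236.

2236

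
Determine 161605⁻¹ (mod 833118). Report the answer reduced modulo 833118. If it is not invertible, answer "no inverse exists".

630325

Run Euclid on (833118, 161605):
833118 = 5·161605 + 25093
161605 = 6·25093 + 11047
25093 = 2·11047 + 2999
11047 = 3·2999 + 2050
2999 = 1·2050 + 949
2050 = 2·949 + 152
949 = 6·152 + 37
152 = 4·37 + 4
37 = 9·4 + 1
4 = 4·1 + 0
gcd = 1, so the inverse exists. Back-substitute:
1 = 37 − 9·4
1 = −9·152 + 37·37
1 = 37·949 − 231·152
1 = −231·2050 + 499·949
1 = 499·2999 − 730·2050
1 = −730·11047 + 2689·2999
1 = 2689·25093 − 6108·11047
1 = −6108·161605 + 39337·25093
1 = 39337·833118 − 202793·161605
Thus 161605·(-202793) ≡ 1 (mod 833118); reducing, -202793 mod 833118 = 630325.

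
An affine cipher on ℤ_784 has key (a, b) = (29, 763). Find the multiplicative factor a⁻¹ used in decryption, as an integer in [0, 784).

Apply the Euclidean algorithm to 784 and 29:
784 = 27*29 + 1
29 = 29*1 + 0
The gcd is 1. Working backward:
1 = 784 − 27·29
Thus 29·(-27) ≡ 1 (mod 784); reducing, -27 mod 784 = 757.

757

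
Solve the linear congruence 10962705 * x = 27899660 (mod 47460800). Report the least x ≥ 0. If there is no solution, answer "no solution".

First find gcd(10962705, 47460800):
47460800 = 4×10962705 + 3609980
10962705 = 3×3609980 + 132765
3609980 = 27×132765 + 25325
132765 = 5×25325 + 6140
25325 = 4×6140 + 765
6140 = 8×765 + 20
765 = 38×20 + 5
20 = 4×5 + 0
gcd = 5 and 5 | 27899660, so solutions exist. Divide through by 5: 2192541x ≡ 5579932 (mod 9492160).
Now find 2192541⁻¹ mod 9492160:
9492160 = 4·2192541 + 721996
2192541 = 3·721996 + 26553
721996 = 27·26553 + 5065
26553 = 5·5065 + 1228
5065 = 4·1228 + 153
1228 = 8·153 + 4
153 = 38·4 + 1
4 = 4·1 + 0
Back-substitute:
1 = 153 − 38·4
1 = −38·1228 + 305·153
1 = 305·5065 − 1258·1228
1 = −1258·26553 + 6595·5065
1 = 6595·721996 − 179323·26553
1 = −179323·2192541 + 544564·721996
1 = 544564·9492160 − 2357579·2192541
So 2192541·(-2357579) ≡ 1 (mod 9492160), i.e. 2192541⁻¹ ≡ 7134581.
Then x ≡ 7134581·5579932 ≡ 6578572 (mod 9492160); the smallest non-negative solution is x = 6578572.

6578572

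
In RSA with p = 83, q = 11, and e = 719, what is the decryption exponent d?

φ(n) = (p−1)(q−1) = 82·10 = 820.
Need d with 719·d ≡ 1 (mod 820). Apply the extended Euclidean algorithm:
820 = 1*719 + 101
719 = 7*101 + 12
101 = 8*12 + 5
12 = 2*5 + 2
5 = 2*2 + 1
2 = 2*1 + 0
Back-substitute:
1 = 5 − 2·2
1 = −2·12 + 5·5
1 = 5·101 − 42·12
1 = −42·719 + 299·101
1 = 299·820 − 341·719
So 719·(-341) ≡ 1 (mod 820), hence d ≡ -341 ≡ 479 (mod 820).

479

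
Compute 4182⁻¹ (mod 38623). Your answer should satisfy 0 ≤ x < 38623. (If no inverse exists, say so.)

29526

Run Euclid on (38623, 4182):
38623 = 9*4182 + 985
4182 = 4*985 + 242
985 = 4*242 + 17
242 = 14*17 + 4
17 = 4*4 + 1
4 = 4*1 + 0
Since gcd(4182, 38623) = 1, back-substitute to write 1 as a combination:
1 = 17 − 4·4
1 = −4·242 + 57·17
1 = 57·985 − 232·242
1 = −232·4182 + 985·985
1 = 985·38623 − 9097·4182
Thus 4182·(-9097) ≡ 1 (mod 38623); reducing, -9097 mod 38623 = 29526.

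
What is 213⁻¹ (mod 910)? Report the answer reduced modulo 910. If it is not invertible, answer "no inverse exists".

47

Apply the Euclidean algorithm to 910 and 213:
910 = 4·213 + 58
213 = 3·58 + 39
58 = 1·39 + 19
39 = 2·19 + 1
19 = 19·1 + 0
Since gcd(213, 910) = 1, back-substitute to write 1 as a combination:
1 = 39 − 2·19
1 = −2·58 + 3·39
1 = 3·213 − 11·58
1 = −11·910 + 47·213
So 213·47 ≡ 1 (mod 910).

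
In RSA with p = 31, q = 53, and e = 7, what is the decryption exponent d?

223

φ(n) = (p−1)(q−1) = 30·52 = 1560.
Need d with 7·d ≡ 1 (mod 1560). Apply the extended Euclidean algorithm:
1560 = 222*7 + 6
7 = 1*6 + 1
6 = 6*1 + 0
Back-substitute:
1 = 7 − 6
1 = −1560 + 223·7
So 7·223 ≡ 1 (mod 1560), hence d = 223.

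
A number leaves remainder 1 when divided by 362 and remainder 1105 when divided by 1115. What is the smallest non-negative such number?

Write x = 1 + 362·k. Then 362·k ≡ 1105 − 1 ≡ 1104 (mod 1115).
Need 362⁻¹ mod 1115. Extended Euclid on (1115, 362):
1115 = 3×362 + 29
362 = 12×29 + 14
29 = 2×14 + 1
14 = 14×1 + 0
Back-substitute:
1 = 29 − 2·14
1 = −2·362 + 25·29
1 = 25·1115 − 77·362
362⁻¹ ≡ 1038 (mod 1115), so k ≡ 1038·1104 ≡ 847 (mod 1115).
x = 1 + 362·847 = 306615.

306615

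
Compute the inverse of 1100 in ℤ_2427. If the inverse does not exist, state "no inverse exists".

gcd(2427, 1100) by repeated division:
2427 = 2·1100 + 227
1100 = 4·227 + 192
227 = 1·192 + 35
192 = 5·35 + 17
35 = 2·17 + 1
17 = 17·1 + 0
gcd = 1, so the inverse exists. Back-substitute:
1 = 35 − 2·17
1 = −2·192 + 11·35
1 = 11·227 − 13·192
1 = −13·1100 + 63·227
1 = 63·2427 − 139·1100
Hence 1100⁻¹ ≡ -139 ≡ 2288 (mod 2427).

2288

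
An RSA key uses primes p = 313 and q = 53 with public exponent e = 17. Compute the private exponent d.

φ(n) = (p−1)(q−1) = 312·52 = 16224.
Need d with 17·d ≡ 1 (mod 16224). Apply the extended Euclidean algorithm:
16224 = 954·17 + 6
17 = 2·6 + 5
6 = 1·5 + 1
5 = 5·1 + 0
Back-substitute:
1 = 6 − 5
1 = −17 + 3·6
1 = 3·16224 − 2863·17
So 17·(-2863) ≡ 1 (mod 16224), hence d ≡ -2863 ≡ 13361 (mod 16224).

13361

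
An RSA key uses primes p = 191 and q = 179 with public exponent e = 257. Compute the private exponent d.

28293

φ(n) = (p−1)(q−1) = 190·178 = 33820.
Need d with 257·d ≡ 1 (mod 33820). Apply the extended Euclidean algorithm:
33820 = 131*257 + 153
257 = 1*153 + 104
153 = 1*104 + 49
104 = 2*49 + 6
49 = 8*6 + 1
6 = 6*1 + 0
Back-substitute:
1 = 49 − 8·6
1 = −8·104 + 17·49
1 = 17·153 − 25·104
1 = −25·257 + 42·153
1 = 42·33820 − 5527·257
So 257·(-5527) ≡ 1 (mod 33820), hence d ≡ -5527 ≡ 28293 (mod 33820).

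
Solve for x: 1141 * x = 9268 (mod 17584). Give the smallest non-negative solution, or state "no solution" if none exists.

116

First find gcd(1141, 17584):
17584 = 15×1141 + 469
1141 = 2×469 + 203
469 = 2×203 + 63
203 = 3×63 + 14
63 = 4×14 + 7
14 = 2×7 + 0
gcd = 7 and 7 | 9268, so solutions exist. Divide through by 7: 163x ≡ 1324 (mod 2512).
Now find 163⁻¹ mod 2512:
2512 = 15×163 + 67
163 = 2×67 + 29
67 = 2×29 + 9
29 = 3×9 + 2
9 = 4×2 + 1
2 = 2×1 + 0
Back-substitute:
1 = 9 − 4·2
1 = −4·29 + 13·9
1 = 13·67 − 30·29
1 = −30·163 + 73·67
1 = 73·2512 − 1125·163
So 163·(-1125) ≡ 1 (mod 2512), i.e. 163⁻¹ ≡ 1387.
Then x ≡ 1387·1324 ≡ 116 (mod 2512); the smallest non-negative solution is x = 116.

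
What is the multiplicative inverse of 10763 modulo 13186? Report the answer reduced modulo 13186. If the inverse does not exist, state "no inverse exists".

2487

Run Euclid on (13186, 10763):
13186 = 1×10763 + 2423
10763 = 4×2423 + 1071
2423 = 2×1071 + 281
1071 = 3×281 + 228
281 = 1×228 + 53
228 = 4×53 + 16
53 = 3×16 + 5
16 = 3×5 + 1
5 = 5×1 + 0
gcd = 1, so the inverse exists. Back-substitute:
1 = 16 − 3·5
1 = −3·53 + 10·16
1 = 10·228 − 43·53
1 = −43·281 + 53·228
1 = 53·1071 − 202·281
1 = −202·2423 + 457·1071
1 = 457·10763 − 2030·2423
1 = −2030·13186 + 2487·10763
So 10763·2487 ≡ 1 (mod 13186).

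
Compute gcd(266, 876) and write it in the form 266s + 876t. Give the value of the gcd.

2

Euclidean algorithm:
876 = 3×266 + 78
266 = 3×78 + 32
78 = 2×32 + 14
32 = 2×14 + 4
14 = 3×4 + 2
4 = 2×2 + 0
gcd(266, 876) = 2.
Back-substituting:
2 = 14 − 3·4
2 = −3·32 + 7·14
2 = 7·78 − 17·32
2 = −17·266 + 58·78
2 = 58·876 − 191·266
So 2 = (58)·876 + (-191)·266.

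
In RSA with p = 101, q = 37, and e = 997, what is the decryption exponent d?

733

φ(n) = (p−1)(q−1) = 100·36 = 3600.
Need d with 997·d ≡ 1 (mod 3600). Apply the extended Euclidean algorithm:
3600 = 3*997 + 609
997 = 1*609 + 388
609 = 1*388 + 221
388 = 1*221 + 167
221 = 1*167 + 54
167 = 3*54 + 5
54 = 10*5 + 4
5 = 1*4 + 1
4 = 4*1 + 0
Back-substitute:
1 = 5 − 4
1 = −54 + 11·5
1 = 11·167 − 34·54
1 = −34·221 + 45·167
1 = 45·388 − 79·221
1 = −79·609 + 124·388
1 = 124·997 − 203·609
1 = −203·3600 + 733·997
So 997·733 ≡ 1 (mod 3600), hence d = 733.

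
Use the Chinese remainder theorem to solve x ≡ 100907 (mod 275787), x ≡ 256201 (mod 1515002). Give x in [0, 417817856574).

303341531651

Write x = 100907 + 275787·k. Then 275787·k ≡ 256201 − 100907 ≡ 155294 (mod 1515002).
Need 275787⁻¹ mod 1515002. Extended Euclid on (1515002, 275787):
1515002 = 5*275787 + 136067
275787 = 2*136067 + 3653
136067 = 37*3653 + 906
3653 = 4*906 + 29
906 = 31*29 + 7
29 = 4*7 + 1
7 = 7*1 + 0
Back-substitute:
1 = 29 − 4·7
1 = −4·906 + 125·29
1 = 125·3653 − 504·906
1 = −504·136067 + 18773·3653
1 = 18773·275787 − 38050·136067
1 = −38050·1515002 + 209023·275787
275787⁻¹ ≡ 209023 (mod 1515002), so k ≡ 209023·155294 ≡ 1099912 (mod 1515002).
x = 100907 + 275787·1099912 = 303341531651.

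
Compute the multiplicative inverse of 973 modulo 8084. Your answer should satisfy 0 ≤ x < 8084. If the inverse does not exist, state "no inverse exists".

997

Run Euclid on (8084, 973):
8084 = 8·973 + 300
973 = 3·300 + 73
300 = 4·73 + 8
73 = 9·8 + 1
8 = 8·1 + 0
gcd = 1, so the inverse exists. Back-substitute:
1 = 73 − 9·8
1 = −9·300 + 37·73
1 = 37·973 − 120·300
1 = −120·8084 + 997·973
So 973·997 ≡ 1 (mod 8084).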